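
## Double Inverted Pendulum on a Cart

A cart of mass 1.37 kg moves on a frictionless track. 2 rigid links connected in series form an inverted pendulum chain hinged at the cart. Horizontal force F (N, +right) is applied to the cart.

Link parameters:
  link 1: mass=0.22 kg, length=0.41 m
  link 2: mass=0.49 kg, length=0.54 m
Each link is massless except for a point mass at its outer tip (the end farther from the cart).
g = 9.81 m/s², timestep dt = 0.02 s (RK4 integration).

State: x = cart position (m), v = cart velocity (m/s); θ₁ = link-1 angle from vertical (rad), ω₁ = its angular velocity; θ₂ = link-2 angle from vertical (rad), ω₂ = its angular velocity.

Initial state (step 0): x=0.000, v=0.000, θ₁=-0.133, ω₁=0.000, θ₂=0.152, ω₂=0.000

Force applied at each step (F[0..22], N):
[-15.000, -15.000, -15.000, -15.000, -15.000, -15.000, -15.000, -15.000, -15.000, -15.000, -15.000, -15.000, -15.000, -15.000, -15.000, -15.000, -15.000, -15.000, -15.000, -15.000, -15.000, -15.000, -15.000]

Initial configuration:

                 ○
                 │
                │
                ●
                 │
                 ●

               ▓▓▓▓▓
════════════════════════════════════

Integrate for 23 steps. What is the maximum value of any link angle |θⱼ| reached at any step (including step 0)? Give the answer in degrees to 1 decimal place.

Answer: 97.2°

Derivation:
apply F[0]=-15.000 → step 1: x=-0.002, v=-0.206, θ₁=-0.131, ω₁=0.159, θ₂=0.155, ω₂=0.317
apply F[1]=-15.000 → step 2: x=-0.008, v=-0.413, θ₁=-0.127, ω₁=0.323, θ₂=0.165, ω₂=0.632
apply F[2]=-15.000 → step 3: x=-0.019, v=-0.620, θ₁=-0.118, ω₁=0.498, θ₂=0.180, ω₂=0.946
apply F[3]=-15.000 → step 4: x=-0.033, v=-0.829, θ₁=-0.107, ω₁=0.689, θ₂=0.202, ω₂=1.254
apply F[4]=-15.000 → step 5: x=-0.052, v=-1.040, θ₁=-0.091, ω₁=0.905, θ₂=0.231, ω₂=1.554
apply F[5]=-15.000 → step 6: x=-0.075, v=-1.253, θ₁=-0.070, ω₁=1.154, θ₂=0.265, ω₂=1.841
apply F[6]=-15.000 → step 7: x=-0.102, v=-1.467, θ₁=-0.044, ω₁=1.444, θ₂=0.304, ω₂=2.108
apply F[7]=-15.000 → step 8: x=-0.133, v=-1.685, θ₁=-0.012, ω₁=1.788, θ₂=0.349, ω₂=2.348
apply F[8]=-15.000 → step 9: x=-0.169, v=-1.904, θ₁=0.028, ω₁=2.195, θ₂=0.398, ω₂=2.548
apply F[9]=-15.000 → step 10: x=-0.210, v=-2.125, θ₁=0.076, ω₁=2.678, θ₂=0.450, ω₂=2.696
apply F[10]=-15.000 → step 11: x=-0.254, v=-2.346, θ₁=0.135, ω₁=3.245, θ₂=0.505, ω₂=2.776
apply F[11]=-15.000 → step 12: x=-0.303, v=-2.564, θ₁=0.207, ω₁=3.904, θ₂=0.561, ω₂=2.773
apply F[12]=-15.000 → step 13: x=-0.357, v=-2.776, θ₁=0.292, ω₁=4.657, θ₂=0.615, ω₂=2.671
apply F[13]=-15.000 → step 14: x=-0.414, v=-2.975, θ₁=0.393, ω₁=5.486, θ₂=0.667, ω₂=2.465
apply F[14]=-15.000 → step 15: x=-0.476, v=-3.148, θ₁=0.512, ω₁=6.347, θ₂=0.713, ω₂=2.184
apply F[15]=-15.000 → step 16: x=-0.540, v=-3.282, θ₁=0.647, ω₁=7.140, θ₂=0.754, ω₂=1.912
apply F[16]=-15.000 → step 17: x=-0.607, v=-3.369, θ₁=0.796, ω₁=7.723, θ₂=0.791, ω₂=1.795
apply F[17]=-15.000 → step 18: x=-0.674, v=-3.413, θ₁=0.954, ω₁=8.000, θ₂=0.828, ω₂=1.967
apply F[18]=-15.000 → step 19: x=-0.743, v=-3.434, θ₁=1.114, ω₁=7.986, θ₂=0.872, ω₂=2.455
apply F[19]=-15.000 → step 20: x=-0.812, v=-3.448, θ₁=1.272, ω₁=7.758, θ₂=0.928, ω₂=3.194
apply F[20]=-15.000 → step 21: x=-0.881, v=-3.462, θ₁=1.423, ω₁=7.374, θ₂=1.001, ω₂=4.105
apply F[21]=-15.000 → step 22: x=-0.950, v=-3.478, θ₁=1.566, ω₁=6.847, θ₂=1.093, ω₂=5.129
apply F[22]=-15.000 → step 23: x=-1.020, v=-3.492, θ₁=1.696, ω₁=6.161, θ₂=1.206, ω₂=6.232
Max |angle| over trajectory = 1.696 rad = 97.2°.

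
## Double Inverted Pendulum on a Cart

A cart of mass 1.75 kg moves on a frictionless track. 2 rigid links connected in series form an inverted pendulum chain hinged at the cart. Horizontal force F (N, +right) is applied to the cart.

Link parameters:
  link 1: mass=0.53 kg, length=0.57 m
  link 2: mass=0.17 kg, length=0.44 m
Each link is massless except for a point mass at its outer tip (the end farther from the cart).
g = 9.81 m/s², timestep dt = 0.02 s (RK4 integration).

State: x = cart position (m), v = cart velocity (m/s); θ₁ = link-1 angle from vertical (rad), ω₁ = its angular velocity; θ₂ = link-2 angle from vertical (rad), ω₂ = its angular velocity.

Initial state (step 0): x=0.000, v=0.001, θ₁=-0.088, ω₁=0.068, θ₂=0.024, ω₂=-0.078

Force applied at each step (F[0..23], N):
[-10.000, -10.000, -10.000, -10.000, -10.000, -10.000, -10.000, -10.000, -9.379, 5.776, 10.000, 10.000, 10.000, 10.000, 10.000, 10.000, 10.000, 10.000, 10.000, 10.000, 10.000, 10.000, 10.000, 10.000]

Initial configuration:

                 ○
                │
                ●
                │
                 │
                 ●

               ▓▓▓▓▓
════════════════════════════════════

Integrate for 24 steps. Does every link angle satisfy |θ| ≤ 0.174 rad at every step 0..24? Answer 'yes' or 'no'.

apply F[0]=-10.000 → step 1: x=-0.001, v=-0.106, θ₁=-0.085, ω₁=0.213, θ₂=0.023, ω₂=-0.011
apply F[1]=-10.000 → step 2: x=-0.004, v=-0.214, θ₁=-0.079, ω₁=0.361, θ₂=0.024, ω₂=0.054
apply F[2]=-10.000 → step 3: x=-0.010, v=-0.322, θ₁=-0.071, ω₁=0.513, θ₂=0.025, ω₂=0.114
apply F[3]=-10.000 → step 4: x=-0.017, v=-0.431, θ₁=-0.059, ω₁=0.671, θ₂=0.028, ω₂=0.168
apply F[4]=-10.000 → step 5: x=-0.027, v=-0.541, θ₁=-0.044, ω₁=0.838, θ₂=0.032, ω₂=0.216
apply F[5]=-10.000 → step 6: x=-0.039, v=-0.653, θ₁=-0.025, ω₁=1.014, θ₂=0.037, ω₂=0.255
apply F[6]=-10.000 → step 7: x=-0.053, v=-0.766, θ₁=-0.003, ω₁=1.202, θ₂=0.042, ω₂=0.285
apply F[7]=-10.000 → step 8: x=-0.069, v=-0.881, θ₁=0.023, ω₁=1.404, θ₂=0.048, ω₂=0.303
apply F[8]=-9.379 → step 9: x=-0.088, v=-0.991, θ₁=0.053, ω₁=1.608, θ₂=0.054, ω₂=0.310
apply F[9]=+5.776 → step 10: x=-0.107, v=-0.930, θ₁=0.084, ω₁=1.525, θ₂=0.060, ω₂=0.304
apply F[10]=+10.000 → step 11: x=-0.125, v=-0.823, θ₁=0.113, ω₁=1.376, θ₂=0.066, ω₂=0.285
apply F[11]=+10.000 → step 12: x=-0.140, v=-0.718, θ₁=0.139, ω₁=1.243, θ₂=0.072, ω₂=0.252
apply F[12]=+10.000 → step 13: x=-0.154, v=-0.615, θ₁=0.163, ω₁=1.125, θ₂=0.076, ω₂=0.207
apply F[13]=+10.000 → step 14: x=-0.165, v=-0.514, θ₁=0.185, ω₁=1.022, θ₂=0.080, ω₂=0.151
apply F[14]=+10.000 → step 15: x=-0.174, v=-0.416, θ₁=0.204, ω₁=0.931, θ₂=0.082, ω₂=0.083
apply F[15]=+10.000 → step 16: x=-0.182, v=-0.318, θ₁=0.222, ω₁=0.852, θ₂=0.083, ω₂=0.004
apply F[16]=+10.000 → step 17: x=-0.187, v=-0.223, θ₁=0.238, ω₁=0.783, θ₂=0.082, ω₂=-0.086
apply F[17]=+10.000 → step 18: x=-0.190, v=-0.128, θ₁=0.253, ω₁=0.725, θ₂=0.079, ω₂=-0.187
apply F[18]=+10.000 → step 19: x=-0.192, v=-0.035, θ₁=0.267, ω₁=0.677, θ₂=0.075, ω₂=-0.299
apply F[19]=+10.000 → step 20: x=-0.192, v=0.057, θ₁=0.280, ω₁=0.637, θ₂=0.067, ω₂=-0.424
apply F[20]=+10.000 → step 21: x=-0.190, v=0.148, θ₁=0.293, ω₁=0.606, θ₂=0.058, ω₂=-0.561
apply F[21]=+10.000 → step 22: x=-0.186, v=0.238, θ₁=0.305, ω₁=0.583, θ₂=0.045, ω₂=-0.712
apply F[22]=+10.000 → step 23: x=-0.180, v=0.327, θ₁=0.316, ω₁=0.568, θ₂=0.029, ω₂=-0.877
apply F[23]=+10.000 → step 24: x=-0.173, v=0.416, θ₁=0.327, ω₁=0.561, θ₂=0.010, ω₂=-1.058
Max |angle| over trajectory = 0.327 rad; bound = 0.174 → exceeded.

Answer: no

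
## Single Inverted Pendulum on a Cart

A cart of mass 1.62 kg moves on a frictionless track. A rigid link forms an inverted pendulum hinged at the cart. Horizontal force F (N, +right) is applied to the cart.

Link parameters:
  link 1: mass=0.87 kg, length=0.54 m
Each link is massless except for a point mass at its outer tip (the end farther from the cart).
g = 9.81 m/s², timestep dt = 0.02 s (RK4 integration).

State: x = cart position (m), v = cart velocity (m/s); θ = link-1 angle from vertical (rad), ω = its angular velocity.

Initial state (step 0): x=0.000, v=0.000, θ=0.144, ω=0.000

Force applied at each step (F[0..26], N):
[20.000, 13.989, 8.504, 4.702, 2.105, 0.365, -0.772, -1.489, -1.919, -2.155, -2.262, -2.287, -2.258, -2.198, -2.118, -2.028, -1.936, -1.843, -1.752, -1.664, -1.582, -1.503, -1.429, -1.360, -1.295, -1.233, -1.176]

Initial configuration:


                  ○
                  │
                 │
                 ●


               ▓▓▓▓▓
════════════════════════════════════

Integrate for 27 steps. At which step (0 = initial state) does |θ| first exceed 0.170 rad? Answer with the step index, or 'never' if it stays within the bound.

apply F[0]=+20.000 → step 1: x=0.002, v=0.230, θ=0.140, ω=-0.369
apply F[1]=+13.989 → step 2: x=0.008, v=0.387, θ=0.131, ω=-0.608
apply F[2]=+8.504 → step 3: x=0.017, v=0.478, θ=0.117, ω=-0.732
apply F[3]=+4.702 → step 4: x=0.027, v=0.525, θ=0.102, ω=-0.778
apply F[4]=+2.105 → step 5: x=0.038, v=0.541, θ=0.087, ω=-0.774
apply F[5]=+0.365 → step 6: x=0.049, v=0.538, θ=0.071, ω=-0.739
apply F[6]=-0.772 → step 7: x=0.059, v=0.522, θ=0.057, ω=-0.686
apply F[7]=-1.489 → step 8: x=0.069, v=0.498, θ=0.044, ω=-0.624
apply F[8]=-1.919 → step 9: x=0.079, v=0.471, θ=0.032, ω=-0.559
apply F[9]=-2.155 → step 10: x=0.088, v=0.441, θ=0.022, ω=-0.495
apply F[10]=-2.262 → step 11: x=0.097, v=0.412, θ=0.013, ω=-0.433
apply F[11]=-2.287 → step 12: x=0.105, v=0.383, θ=0.004, ω=-0.377
apply F[12]=-2.258 → step 13: x=0.112, v=0.355, θ=-0.003, ω=-0.324
apply F[13]=-2.198 → step 14: x=0.119, v=0.328, θ=-0.009, ω=-0.277
apply F[14]=-2.118 → step 15: x=0.125, v=0.303, θ=-0.014, ω=-0.235
apply F[15]=-2.028 → step 16: x=0.131, v=0.280, θ=-0.018, ω=-0.198
apply F[16]=-1.936 → step 17: x=0.136, v=0.258, θ=-0.022, ω=-0.165
apply F[17]=-1.843 → step 18: x=0.141, v=0.238, θ=-0.025, ω=-0.135
apply F[18]=-1.752 → step 19: x=0.146, v=0.219, θ=-0.027, ω=-0.110
apply F[19]=-1.664 → step 20: x=0.150, v=0.201, θ=-0.029, ω=-0.088
apply F[20]=-1.582 → step 21: x=0.154, v=0.185, θ=-0.031, ω=-0.068
apply F[21]=-1.503 → step 22: x=0.157, v=0.169, θ=-0.032, ω=-0.051
apply F[22]=-1.429 → step 23: x=0.161, v=0.155, θ=-0.033, ω=-0.037
apply F[23]=-1.360 → step 24: x=0.164, v=0.142, θ=-0.033, ω=-0.024
apply F[24]=-1.295 → step 25: x=0.166, v=0.129, θ=-0.034, ω=-0.013
apply F[25]=-1.233 → step 26: x=0.169, v=0.118, θ=-0.034, ω=-0.004
apply F[26]=-1.176 → step 27: x=0.171, v=0.107, θ=-0.034, ω=0.004
max |θ| = 0.144 ≤ 0.170 over all 28 states.

Answer: never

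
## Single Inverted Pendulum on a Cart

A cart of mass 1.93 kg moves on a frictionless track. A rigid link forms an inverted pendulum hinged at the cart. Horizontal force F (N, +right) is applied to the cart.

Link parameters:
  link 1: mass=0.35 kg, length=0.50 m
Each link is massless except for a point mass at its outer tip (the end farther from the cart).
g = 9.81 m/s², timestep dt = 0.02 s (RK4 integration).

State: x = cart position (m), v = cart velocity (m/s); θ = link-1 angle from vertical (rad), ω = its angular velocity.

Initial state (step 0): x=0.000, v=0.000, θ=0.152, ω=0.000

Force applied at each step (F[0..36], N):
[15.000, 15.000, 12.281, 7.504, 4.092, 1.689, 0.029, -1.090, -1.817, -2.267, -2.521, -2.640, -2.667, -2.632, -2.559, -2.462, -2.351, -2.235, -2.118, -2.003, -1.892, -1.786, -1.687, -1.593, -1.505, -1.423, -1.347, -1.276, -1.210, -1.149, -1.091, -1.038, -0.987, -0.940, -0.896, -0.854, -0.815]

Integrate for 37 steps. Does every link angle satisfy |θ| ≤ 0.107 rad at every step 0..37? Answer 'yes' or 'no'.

Answer: no

Derivation:
apply F[0]=+15.000 → step 1: x=0.001, v=0.150, θ=0.150, ω=-0.237
apply F[1]=+15.000 → step 2: x=0.006, v=0.299, θ=0.143, ω=-0.476
apply F[2]=+12.281 → step 3: x=0.013, v=0.421, θ=0.131, ω=-0.664
apply F[3]=+7.504 → step 4: x=0.022, v=0.495, θ=0.117, ω=-0.761
apply F[4]=+4.092 → step 5: x=0.033, v=0.533, θ=0.101, ω=-0.795
apply F[5]=+1.689 → step 6: x=0.043, v=0.548, θ=0.086, ω=-0.786
apply F[6]=+0.029 → step 7: x=0.054, v=0.545, θ=0.070, ω=-0.751
apply F[7]=-1.090 → step 8: x=0.065, v=0.532, θ=0.056, ω=-0.700
apply F[8]=-1.817 → step 9: x=0.076, v=0.511, θ=0.042, ω=-0.640
apply F[9]=-2.267 → step 10: x=0.086, v=0.486, θ=0.030, ω=-0.576
apply F[10]=-2.521 → step 11: x=0.095, v=0.459, θ=0.019, ω=-0.512
apply F[11]=-2.640 → step 12: x=0.104, v=0.432, θ=0.010, ω=-0.451
apply F[12]=-2.667 → step 13: x=0.112, v=0.404, θ=0.001, ω=-0.393
apply F[13]=-2.632 → step 14: x=0.120, v=0.377, θ=-0.006, ω=-0.340
apply F[14]=-2.559 → step 15: x=0.127, v=0.350, θ=-0.012, ω=-0.291
apply F[15]=-2.462 → step 16: x=0.134, v=0.325, θ=-0.018, ω=-0.247
apply F[16]=-2.351 → step 17: x=0.140, v=0.302, θ=-0.022, ω=-0.208
apply F[17]=-2.235 → step 18: x=0.146, v=0.280, θ=-0.026, ω=-0.173
apply F[18]=-2.118 → step 19: x=0.152, v=0.259, θ=-0.029, ω=-0.142
apply F[19]=-2.003 → step 20: x=0.157, v=0.239, θ=-0.032, ω=-0.114
apply F[20]=-1.892 → step 21: x=0.161, v=0.220, θ=-0.034, ω=-0.090
apply F[21]=-1.786 → step 22: x=0.165, v=0.203, θ=-0.035, ω=-0.070
apply F[22]=-1.687 → step 23: x=0.169, v=0.187, θ=-0.037, ω=-0.051
apply F[23]=-1.593 → step 24: x=0.173, v=0.172, θ=-0.038, ω=-0.036
apply F[24]=-1.505 → step 25: x=0.176, v=0.158, θ=-0.038, ω=-0.022
apply F[25]=-1.423 → step 26: x=0.179, v=0.144, θ=-0.038, ω=-0.010
apply F[26]=-1.347 → step 27: x=0.182, v=0.132, θ=-0.039, ω=-0.000
apply F[27]=-1.276 → step 28: x=0.184, v=0.120, θ=-0.038, ω=0.008
apply F[28]=-1.210 → step 29: x=0.187, v=0.109, θ=-0.038, ω=0.016
apply F[29]=-1.149 → step 30: x=0.189, v=0.098, θ=-0.038, ω=0.022
apply F[30]=-1.091 → step 31: x=0.191, v=0.088, θ=-0.037, ω=0.027
apply F[31]=-1.038 → step 32: x=0.192, v=0.079, θ=-0.037, ω=0.031
apply F[32]=-0.987 → step 33: x=0.194, v=0.070, θ=-0.036, ω=0.035
apply F[33]=-0.940 → step 34: x=0.195, v=0.061, θ=-0.035, ω=0.038
apply F[34]=-0.896 → step 35: x=0.196, v=0.053, θ=-0.035, ω=0.040
apply F[35]=-0.854 → step 36: x=0.197, v=0.046, θ=-0.034, ω=0.042
apply F[36]=-0.815 → step 37: x=0.198, v=0.038, θ=-0.033, ω=0.043
Max |angle| over trajectory = 0.152 rad; bound = 0.107 → exceeded.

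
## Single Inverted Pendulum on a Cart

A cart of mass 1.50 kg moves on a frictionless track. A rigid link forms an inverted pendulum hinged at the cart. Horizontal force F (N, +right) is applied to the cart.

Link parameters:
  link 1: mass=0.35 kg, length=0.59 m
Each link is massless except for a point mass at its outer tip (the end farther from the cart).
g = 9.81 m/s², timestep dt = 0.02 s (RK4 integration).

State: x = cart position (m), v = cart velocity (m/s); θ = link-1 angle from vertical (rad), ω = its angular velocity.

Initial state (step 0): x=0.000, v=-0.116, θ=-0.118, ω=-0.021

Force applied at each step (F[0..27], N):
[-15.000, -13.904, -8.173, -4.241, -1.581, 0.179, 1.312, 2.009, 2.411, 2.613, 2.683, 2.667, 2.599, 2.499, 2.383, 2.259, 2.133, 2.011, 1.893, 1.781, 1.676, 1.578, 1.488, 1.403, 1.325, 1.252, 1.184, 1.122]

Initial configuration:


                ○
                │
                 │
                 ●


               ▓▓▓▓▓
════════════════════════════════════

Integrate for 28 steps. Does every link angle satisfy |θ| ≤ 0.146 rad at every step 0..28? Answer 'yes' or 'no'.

Answer: yes

Derivation:
apply F[0]=-15.000 → step 1: x=-0.004, v=-0.310, θ=-0.116, ω=0.267
apply F[1]=-13.904 → step 2: x=-0.012, v=-0.490, θ=-0.108, ω=0.532
apply F[2]=-8.173 → step 3: x=-0.023, v=-0.594, θ=-0.095, ω=0.674
apply F[3]=-4.241 → step 4: x=-0.036, v=-0.647, θ=-0.081, ω=0.734
apply F[4]=-1.581 → step 5: x=-0.049, v=-0.664, θ=-0.067, ω=0.739
apply F[5]=+0.179 → step 6: x=-0.062, v=-0.659, θ=-0.052, ω=0.711
apply F[6]=+1.312 → step 7: x=-0.075, v=-0.640, θ=-0.038, ω=0.663
apply F[7]=+2.009 → step 8: x=-0.087, v=-0.612, θ=-0.026, ω=0.604
apply F[8]=+2.411 → step 9: x=-0.099, v=-0.579, θ=-0.014, ω=0.542
apply F[9]=+2.613 → step 10: x=-0.110, v=-0.543, θ=-0.004, ω=0.479
apply F[10]=+2.683 → step 11: x=-0.121, v=-0.508, θ=0.005, ω=0.419
apply F[11]=+2.667 → step 12: x=-0.131, v=-0.472, θ=0.013, ω=0.362
apply F[12]=+2.599 → step 13: x=-0.140, v=-0.439, θ=0.019, ω=0.310
apply F[13]=+2.499 → step 14: x=-0.148, v=-0.406, θ=0.025, ω=0.262
apply F[14]=+2.383 → step 15: x=-0.156, v=-0.376, θ=0.030, ω=0.220
apply F[15]=+2.259 → step 16: x=-0.163, v=-0.347, θ=0.034, ω=0.182
apply F[16]=+2.133 → step 17: x=-0.170, v=-0.320, θ=0.037, ω=0.148
apply F[17]=+2.011 → step 18: x=-0.176, v=-0.295, θ=0.040, ω=0.119
apply F[18]=+1.893 → step 19: x=-0.182, v=-0.272, θ=0.042, ω=0.093
apply F[19]=+1.781 → step 20: x=-0.187, v=-0.250, θ=0.044, ω=0.070
apply F[20]=+1.676 → step 21: x=-0.192, v=-0.230, θ=0.045, ω=0.050
apply F[21]=+1.578 → step 22: x=-0.196, v=-0.211, θ=0.046, ω=0.033
apply F[22]=+1.488 → step 23: x=-0.200, v=-0.193, θ=0.046, ω=0.018
apply F[23]=+1.403 → step 24: x=-0.204, v=-0.177, θ=0.046, ω=0.006
apply F[24]=+1.325 → step 25: x=-0.207, v=-0.161, θ=0.046, ω=-0.005
apply F[25]=+1.252 → step 26: x=-0.211, v=-0.146, θ=0.046, ω=-0.014
apply F[26]=+1.184 → step 27: x=-0.213, v=-0.133, θ=0.046, ω=-0.022
apply F[27]=+1.122 → step 28: x=-0.216, v=-0.120, θ=0.045, ω=-0.029
Max |angle| over trajectory = 0.118 rad; bound = 0.146 → within bound.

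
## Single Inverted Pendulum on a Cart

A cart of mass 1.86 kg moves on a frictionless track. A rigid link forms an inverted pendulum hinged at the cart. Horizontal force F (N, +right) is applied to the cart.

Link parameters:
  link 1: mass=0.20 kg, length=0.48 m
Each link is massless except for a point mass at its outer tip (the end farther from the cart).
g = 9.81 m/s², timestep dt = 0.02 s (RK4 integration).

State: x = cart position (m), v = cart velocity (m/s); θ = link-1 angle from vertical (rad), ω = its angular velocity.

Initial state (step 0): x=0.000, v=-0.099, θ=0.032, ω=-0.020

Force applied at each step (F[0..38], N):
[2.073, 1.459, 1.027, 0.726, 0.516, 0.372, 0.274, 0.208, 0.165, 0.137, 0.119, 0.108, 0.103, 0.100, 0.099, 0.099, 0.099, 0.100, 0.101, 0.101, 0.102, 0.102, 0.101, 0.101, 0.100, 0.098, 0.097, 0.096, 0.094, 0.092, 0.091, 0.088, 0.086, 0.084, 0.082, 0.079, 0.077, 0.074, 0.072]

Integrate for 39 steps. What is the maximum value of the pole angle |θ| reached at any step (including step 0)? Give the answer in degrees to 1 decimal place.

apply F[0]=+2.073 → step 1: x=-0.002, v=-0.077, θ=0.031, ω=-0.052
apply F[1]=+1.459 → step 2: x=-0.003, v=-0.062, θ=0.030, ω=-0.071
apply F[2]=+1.027 → step 3: x=-0.004, v=-0.052, θ=0.029, ω=-0.081
apply F[3]=+0.726 → step 4: x=-0.005, v=-0.045, θ=0.027, ω=-0.084
apply F[4]=+0.516 → step 5: x=-0.006, v=-0.040, θ=0.025, ω=-0.084
apply F[5]=+0.372 → step 6: x=-0.007, v=-0.036, θ=0.024, ω=-0.081
apply F[6]=+0.274 → step 7: x=-0.008, v=-0.034, θ=0.022, ω=-0.077
apply F[7]=+0.208 → step 8: x=-0.008, v=-0.032, θ=0.020, ω=-0.072
apply F[8]=+0.165 → step 9: x=-0.009, v=-0.031, θ=0.019, ω=-0.067
apply F[9]=+0.137 → step 10: x=-0.009, v=-0.030, θ=0.018, ω=-0.062
apply F[10]=+0.119 → step 11: x=-0.010, v=-0.029, θ=0.017, ω=-0.057
apply F[11]=+0.108 → step 12: x=-0.011, v=-0.028, θ=0.016, ω=-0.052
apply F[12]=+0.103 → step 13: x=-0.011, v=-0.027, θ=0.015, ω=-0.047
apply F[13]=+0.100 → step 14: x=-0.012, v=-0.026, θ=0.014, ω=-0.043
apply F[14]=+0.099 → step 15: x=-0.012, v=-0.025, θ=0.013, ω=-0.039
apply F[15]=+0.099 → step 16: x=-0.013, v=-0.025, θ=0.012, ω=-0.036
apply F[16]=+0.099 → step 17: x=-0.013, v=-0.024, θ=0.011, ω=-0.033
apply F[17]=+0.100 → step 18: x=-0.014, v=-0.023, θ=0.011, ω=-0.030
apply F[18]=+0.101 → step 19: x=-0.014, v=-0.022, θ=0.010, ω=-0.028
apply F[19]=+0.101 → step 20: x=-0.015, v=-0.021, θ=0.010, ω=-0.025
apply F[20]=+0.102 → step 21: x=-0.015, v=-0.020, θ=0.009, ω=-0.023
apply F[21]=+0.102 → step 22: x=-0.015, v=-0.019, θ=0.009, ω=-0.022
apply F[22]=+0.101 → step 23: x=-0.016, v=-0.019, θ=0.008, ω=-0.020
apply F[23]=+0.101 → step 24: x=-0.016, v=-0.018, θ=0.008, ω=-0.019
apply F[24]=+0.100 → step 25: x=-0.016, v=-0.017, θ=0.008, ω=-0.017
apply F[25]=+0.098 → step 26: x=-0.017, v=-0.016, θ=0.007, ω=-0.016
apply F[26]=+0.097 → step 27: x=-0.017, v=-0.015, θ=0.007, ω=-0.015
apply F[27]=+0.096 → step 28: x=-0.017, v=-0.014, θ=0.007, ω=-0.014
apply F[28]=+0.094 → step 29: x=-0.018, v=-0.013, θ=0.006, ω=-0.013
apply F[29]=+0.092 → step 30: x=-0.018, v=-0.012, θ=0.006, ω=-0.013
apply F[30]=+0.091 → step 31: x=-0.018, v=-0.011, θ=0.006, ω=-0.012
apply F[31]=+0.088 → step 32: x=-0.018, v=-0.011, θ=0.006, ω=-0.011
apply F[32]=+0.086 → step 33: x=-0.019, v=-0.010, θ=0.005, ω=-0.011
apply F[33]=+0.084 → step 34: x=-0.019, v=-0.009, θ=0.005, ω=-0.010
apply F[34]=+0.082 → step 35: x=-0.019, v=-0.008, θ=0.005, ω=-0.010
apply F[35]=+0.079 → step 36: x=-0.019, v=-0.007, θ=0.005, ω=-0.009
apply F[36]=+0.077 → step 37: x=-0.019, v=-0.007, θ=0.005, ω=-0.009
apply F[37]=+0.074 → step 38: x=-0.019, v=-0.006, θ=0.004, ω=-0.009
apply F[38]=+0.072 → step 39: x=-0.019, v=-0.005, θ=0.004, ω=-0.008
Max |angle| over trajectory = 0.032 rad = 1.8°.

Answer: 1.8°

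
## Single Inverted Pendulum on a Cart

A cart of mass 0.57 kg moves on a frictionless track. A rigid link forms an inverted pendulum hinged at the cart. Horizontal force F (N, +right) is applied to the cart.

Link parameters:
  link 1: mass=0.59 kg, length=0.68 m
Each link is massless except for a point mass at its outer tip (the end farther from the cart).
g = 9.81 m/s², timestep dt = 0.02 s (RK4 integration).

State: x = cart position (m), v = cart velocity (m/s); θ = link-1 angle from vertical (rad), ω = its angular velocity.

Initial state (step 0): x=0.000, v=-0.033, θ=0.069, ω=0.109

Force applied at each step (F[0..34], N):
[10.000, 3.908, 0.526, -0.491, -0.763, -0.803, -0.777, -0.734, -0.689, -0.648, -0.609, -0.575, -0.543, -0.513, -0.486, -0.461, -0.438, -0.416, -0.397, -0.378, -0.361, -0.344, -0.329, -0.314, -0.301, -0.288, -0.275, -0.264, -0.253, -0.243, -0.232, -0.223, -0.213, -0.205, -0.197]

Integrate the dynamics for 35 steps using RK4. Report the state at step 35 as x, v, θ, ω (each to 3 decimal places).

Answer: x=0.109, v=0.008, θ=-0.016, ω=0.023

Derivation:
apply F[0]=+10.000 → step 1: x=0.003, v=0.302, θ=0.066, ω=-0.363
apply F[1]=+3.908 → step 2: x=0.010, v=0.427, θ=0.058, ω=-0.528
apply F[2]=+0.526 → step 3: x=0.019, v=0.435, θ=0.047, ω=-0.524
apply F[3]=-0.491 → step 4: x=0.027, v=0.409, θ=0.037, ω=-0.475
apply F[4]=-0.763 → step 5: x=0.035, v=0.376, θ=0.028, ω=-0.416
apply F[5]=-0.803 → step 6: x=0.042, v=0.343, θ=0.020, ω=-0.361
apply F[6]=-0.777 → step 7: x=0.049, v=0.312, θ=0.014, ω=-0.311
apply F[7]=-0.734 → step 8: x=0.055, v=0.284, θ=0.008, ω=-0.267
apply F[8]=-0.689 → step 9: x=0.060, v=0.259, θ=0.003, ω=-0.228
apply F[9]=-0.648 → step 10: x=0.065, v=0.236, θ=-0.001, ω=-0.194
apply F[10]=-0.609 → step 11: x=0.069, v=0.215, θ=-0.005, ω=-0.165
apply F[11]=-0.575 → step 12: x=0.074, v=0.196, θ=-0.008, ω=-0.139
apply F[12]=-0.543 → step 13: x=0.077, v=0.179, θ=-0.010, ω=-0.116
apply F[13]=-0.513 → step 14: x=0.081, v=0.164, θ=-0.013, ω=-0.096
apply F[14]=-0.486 → step 15: x=0.084, v=0.149, θ=-0.014, ω=-0.079
apply F[15]=-0.461 → step 16: x=0.087, v=0.136, θ=-0.016, ω=-0.064
apply F[16]=-0.438 → step 17: x=0.089, v=0.124, θ=-0.017, ω=-0.051
apply F[17]=-0.416 → step 18: x=0.092, v=0.113, θ=-0.018, ω=-0.040
apply F[18]=-0.397 → step 19: x=0.094, v=0.103, θ=-0.018, ω=-0.030
apply F[19]=-0.378 → step 20: x=0.096, v=0.093, θ=-0.019, ω=-0.022
apply F[20]=-0.361 → step 21: x=0.098, v=0.085, θ=-0.019, ω=-0.014
apply F[21]=-0.344 → step 22: x=0.099, v=0.076, θ=-0.020, ω=-0.008
apply F[22]=-0.329 → step 23: x=0.101, v=0.069, θ=-0.020, ω=-0.003
apply F[23]=-0.314 → step 24: x=0.102, v=0.062, θ=-0.020, ω=0.002
apply F[24]=-0.301 → step 25: x=0.103, v=0.055, θ=-0.020, ω=0.006
apply F[25]=-0.288 → step 26: x=0.104, v=0.049, θ=-0.019, ω=0.009
apply F[26]=-0.275 → step 27: x=0.105, v=0.043, θ=-0.019, ω=0.012
apply F[27]=-0.264 → step 28: x=0.106, v=0.038, θ=-0.019, ω=0.015
apply F[28]=-0.253 → step 29: x=0.107, v=0.033, θ=-0.019, ω=0.017
apply F[29]=-0.243 → step 30: x=0.107, v=0.028, θ=-0.018, ω=0.018
apply F[30]=-0.232 → step 31: x=0.108, v=0.024, θ=-0.018, ω=0.020
apply F[31]=-0.223 → step 32: x=0.108, v=0.020, θ=-0.018, ω=0.021
apply F[32]=-0.213 → step 33: x=0.109, v=0.016, θ=-0.017, ω=0.022
apply F[33]=-0.205 → step 34: x=0.109, v=0.012, θ=-0.017, ω=0.022
apply F[34]=-0.197 → step 35: x=0.109, v=0.008, θ=-0.016, ω=0.023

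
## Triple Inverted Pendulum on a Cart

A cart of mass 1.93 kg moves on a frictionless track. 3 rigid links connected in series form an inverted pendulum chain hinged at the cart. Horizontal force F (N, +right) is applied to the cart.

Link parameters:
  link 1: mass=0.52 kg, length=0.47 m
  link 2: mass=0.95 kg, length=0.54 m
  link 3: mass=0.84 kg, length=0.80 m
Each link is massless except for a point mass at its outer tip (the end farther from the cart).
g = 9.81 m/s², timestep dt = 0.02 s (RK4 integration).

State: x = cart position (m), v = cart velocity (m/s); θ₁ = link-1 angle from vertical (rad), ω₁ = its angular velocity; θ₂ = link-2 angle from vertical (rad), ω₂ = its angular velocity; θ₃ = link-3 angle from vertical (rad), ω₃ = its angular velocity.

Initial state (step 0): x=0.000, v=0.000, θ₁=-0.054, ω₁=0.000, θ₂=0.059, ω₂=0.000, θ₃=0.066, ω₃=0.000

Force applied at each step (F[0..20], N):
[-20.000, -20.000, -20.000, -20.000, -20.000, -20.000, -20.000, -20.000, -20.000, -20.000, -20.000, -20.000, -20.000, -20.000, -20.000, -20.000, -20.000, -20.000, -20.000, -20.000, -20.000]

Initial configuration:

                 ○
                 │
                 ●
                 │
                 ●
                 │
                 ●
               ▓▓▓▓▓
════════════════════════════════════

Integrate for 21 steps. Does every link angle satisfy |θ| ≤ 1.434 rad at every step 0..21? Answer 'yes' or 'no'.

Answer: yes

Derivation:
apply F[0]=-20.000 → step 1: x=-0.002, v=-0.195, θ₁=-0.052, ω₁=0.230, θ₂=0.061, ω₂=0.181, θ₃=0.066, ω₃=0.003
apply F[1]=-20.000 → step 2: x=-0.008, v=-0.391, θ₁=-0.045, ω₁=0.467, θ₂=0.066, ω₂=0.359, θ₃=0.066, ω₃=0.004
apply F[2]=-20.000 → step 3: x=-0.018, v=-0.589, θ₁=-0.033, ω₁=0.721, θ₂=0.075, ω₂=0.532, θ₃=0.066, ω₃=0.002
apply F[3]=-20.000 → step 4: x=-0.031, v=-0.791, θ₁=-0.016, ω₁=0.999, θ₂=0.087, ω₂=0.697, θ₃=0.066, ω₃=-0.004
apply F[4]=-20.000 → step 5: x=-0.049, v=-0.997, θ₁=0.007, ω₁=1.310, θ₂=0.103, ω₂=0.847, θ₃=0.066, ω₃=-0.016
apply F[5]=-20.000 → step 6: x=-0.071, v=-1.208, θ₁=0.037, ω₁=1.665, θ₂=0.121, ω₂=0.977, θ₃=0.066, ω₃=-0.032
apply F[6]=-20.000 → step 7: x=-0.098, v=-1.424, θ₁=0.074, ω₁=2.072, θ₂=0.142, ω₂=1.079, θ₃=0.065, ω₃=-0.054
apply F[7]=-20.000 → step 8: x=-0.128, v=-1.644, θ₁=0.120, ω₁=2.532, θ₂=0.164, ω₂=1.147, θ₃=0.063, ω₃=-0.076
apply F[8]=-20.000 → step 9: x=-0.163, v=-1.865, θ₁=0.176, ω₁=3.041, θ₂=0.187, ω₂=1.179, θ₃=0.062, ω₃=-0.095
apply F[9]=-20.000 → step 10: x=-0.203, v=-2.080, θ₁=0.242, ω₁=3.576, θ₂=0.211, ω₂=1.185, θ₃=0.060, ω₃=-0.104
apply F[10]=-20.000 → step 11: x=-0.246, v=-2.281, θ₁=0.319, ω₁=4.093, θ₂=0.235, ω₂=1.189, θ₃=0.058, ω₃=-0.096
apply F[11]=-20.000 → step 12: x=-0.294, v=-2.461, θ₁=0.405, ω₁=4.542, θ₂=0.259, ω₂=1.230, θ₃=0.056, ω₃=-0.067
apply F[12]=-20.000 → step 13: x=-0.345, v=-2.616, θ₁=0.500, ω₁=4.887, θ₂=0.285, ω₂=1.344, θ₃=0.055, ω₃=-0.016
apply F[13]=-20.000 → step 14: x=-0.398, v=-2.747, θ₁=0.600, ω₁=5.118, θ₂=0.313, ω₂=1.548, θ₃=0.055, ω₃=0.054
apply F[14]=-20.000 → step 15: x=-0.455, v=-2.857, θ₁=0.704, ω₁=5.251, θ₂=0.347, ω₂=1.841, θ₃=0.057, ω₃=0.138
apply F[15]=-20.000 → step 16: x=-0.513, v=-2.950, θ₁=0.809, ω₁=5.304, θ₂=0.387, ω₂=2.210, θ₃=0.061, ω₃=0.235
apply F[16]=-20.000 → step 17: x=-0.572, v=-3.030, θ₁=0.916, ω₁=5.293, θ₂=0.436, ω₂=2.641, θ₃=0.067, ω₃=0.345
apply F[17]=-20.000 → step 18: x=-0.634, v=-3.098, θ₁=1.021, ω₁=5.224, θ₂=0.493, ω₂=3.120, θ₃=0.075, ω₃=0.471
apply F[18]=-20.000 → step 19: x=-0.696, v=-3.156, θ₁=1.124, ω₁=5.099, θ₂=0.561, ω₂=3.635, θ₃=0.086, ω₃=0.618
apply F[19]=-20.000 → step 20: x=-0.760, v=-3.203, θ₁=1.224, ω₁=4.916, θ₂=0.639, ω₂=4.175, θ₃=0.100, ω₃=0.792
apply F[20]=-20.000 → step 21: x=-0.824, v=-3.240, θ₁=1.320, ω₁=4.672, θ₂=0.728, ω₂=4.728, θ₃=0.118, ω₃=1.001
Max |angle| over trajectory = 1.320 rad; bound = 1.434 → within bound.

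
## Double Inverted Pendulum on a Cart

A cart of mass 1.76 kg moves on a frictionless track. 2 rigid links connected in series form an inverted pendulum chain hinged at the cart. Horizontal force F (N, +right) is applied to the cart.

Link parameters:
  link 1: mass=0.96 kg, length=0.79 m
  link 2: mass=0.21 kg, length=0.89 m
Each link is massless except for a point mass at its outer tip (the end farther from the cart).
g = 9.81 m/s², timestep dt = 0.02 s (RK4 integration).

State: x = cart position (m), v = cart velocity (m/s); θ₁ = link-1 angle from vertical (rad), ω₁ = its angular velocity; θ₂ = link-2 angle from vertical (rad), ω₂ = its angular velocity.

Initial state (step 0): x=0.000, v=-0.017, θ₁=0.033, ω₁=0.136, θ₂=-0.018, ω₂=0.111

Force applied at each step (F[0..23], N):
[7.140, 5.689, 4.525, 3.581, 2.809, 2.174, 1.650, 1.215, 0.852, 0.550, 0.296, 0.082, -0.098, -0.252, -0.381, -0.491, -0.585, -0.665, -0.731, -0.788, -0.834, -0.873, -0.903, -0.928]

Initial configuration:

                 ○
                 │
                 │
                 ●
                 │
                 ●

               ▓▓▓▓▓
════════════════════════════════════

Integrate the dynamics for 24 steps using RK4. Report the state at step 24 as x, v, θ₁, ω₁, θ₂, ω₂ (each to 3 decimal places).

Answer: x=0.113, v=0.212, θ₁=-0.016, ω₁=-0.063, θ₂=-0.013, ω₂=-0.025

Derivation:
apply F[0]=+7.140 → step 1: x=0.000, v=0.060, θ₁=0.035, ω₁=0.050, θ₂=-0.016, ω₂=0.097
apply F[1]=+5.689 → step 2: x=0.002, v=0.120, θ₁=0.035, ω₁=-0.014, θ₂=-0.014, ω₂=0.084
apply F[2]=+4.525 → step 3: x=0.005, v=0.166, θ₁=0.034, ω₁=-0.062, θ₂=-0.013, ω₂=0.071
apply F[3]=+3.581 → step 4: x=0.009, v=0.203, θ₁=0.033, ω₁=-0.097, θ₂=-0.011, ω₂=0.058
apply F[4]=+2.809 → step 5: x=0.013, v=0.231, θ₁=0.031, ω₁=-0.122, θ₂=-0.010, ω₂=0.047
apply F[5]=+2.174 → step 6: x=0.018, v=0.251, θ₁=0.028, ω₁=-0.139, θ₂=-0.009, ω₂=0.036
apply F[6]=+1.650 → step 7: x=0.023, v=0.267, θ₁=0.025, ω₁=-0.150, θ₂=-0.009, ω₂=0.027
apply F[7]=+1.215 → step 8: x=0.029, v=0.277, θ₁=0.022, ω₁=-0.156, θ₂=-0.008, ω₂=0.018
apply F[8]=+0.852 → step 9: x=0.034, v=0.284, θ₁=0.019, ω₁=-0.158, θ₂=-0.008, ω₂=0.010
apply F[9]=+0.550 → step 10: x=0.040, v=0.288, θ₁=0.016, ω₁=-0.157, θ₂=-0.008, ω₂=0.003
apply F[10]=+0.296 → step 11: x=0.046, v=0.290, θ₁=0.013, ω₁=-0.154, θ₂=-0.008, ω₂=-0.003
apply F[11]=+0.082 → step 12: x=0.051, v=0.289, θ₁=0.010, ω₁=-0.150, θ₂=-0.008, ω₂=-0.008
apply F[12]=-0.098 → step 13: x=0.057, v=0.287, θ₁=0.007, ω₁=-0.144, θ₂=-0.008, ω₂=-0.012
apply F[13]=-0.252 → step 14: x=0.063, v=0.284, θ₁=0.004, ω₁=-0.138, θ₂=-0.008, ω₂=-0.016
apply F[14]=-0.381 → step 15: x=0.069, v=0.279, θ₁=0.001, ω₁=-0.131, θ₂=-0.009, ω₂=-0.019
apply F[15]=-0.491 → step 16: x=0.074, v=0.273, θ₁=-0.001, ω₁=-0.123, θ₂=-0.009, ω₂=-0.021
apply F[16]=-0.585 → step 17: x=0.079, v=0.267, θ₁=-0.004, ω₁=-0.115, θ₂=-0.010, ω₂=-0.023
apply F[17]=-0.665 → step 18: x=0.085, v=0.260, θ₁=-0.006, ω₁=-0.107, θ₂=-0.010, ω₂=-0.024
apply F[18]=-0.731 → step 19: x=0.090, v=0.253, θ₁=-0.008, ω₁=-0.099, θ₂=-0.011, ω₂=-0.025
apply F[19]=-0.788 → step 20: x=0.095, v=0.245, θ₁=-0.010, ω₁=-0.092, θ₂=-0.011, ω₂=-0.026
apply F[20]=-0.834 → step 21: x=0.100, v=0.237, θ₁=-0.012, ω₁=-0.084, θ₂=-0.012, ω₂=-0.026
apply F[21]=-0.873 → step 22: x=0.104, v=0.229, θ₁=-0.013, ω₁=-0.077, θ₂=-0.012, ω₂=-0.026
apply F[22]=-0.903 → step 23: x=0.109, v=0.220, θ₁=-0.015, ω₁=-0.070, θ₂=-0.013, ω₂=-0.026
apply F[23]=-0.928 → step 24: x=0.113, v=0.212, θ₁=-0.016, ω₁=-0.063, θ₂=-0.013, ω₂=-0.025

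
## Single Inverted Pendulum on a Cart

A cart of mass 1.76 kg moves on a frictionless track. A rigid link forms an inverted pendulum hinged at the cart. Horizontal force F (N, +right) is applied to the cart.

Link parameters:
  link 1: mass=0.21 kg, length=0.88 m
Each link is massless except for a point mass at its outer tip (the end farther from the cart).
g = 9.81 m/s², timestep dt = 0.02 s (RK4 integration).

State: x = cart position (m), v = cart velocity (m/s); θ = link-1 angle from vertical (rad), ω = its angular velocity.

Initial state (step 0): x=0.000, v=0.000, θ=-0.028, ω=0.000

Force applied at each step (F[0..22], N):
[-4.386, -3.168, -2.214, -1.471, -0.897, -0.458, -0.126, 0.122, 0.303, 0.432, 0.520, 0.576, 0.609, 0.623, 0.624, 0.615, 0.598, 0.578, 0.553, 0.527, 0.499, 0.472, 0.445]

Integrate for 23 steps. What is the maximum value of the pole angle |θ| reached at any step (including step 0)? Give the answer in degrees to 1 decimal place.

apply F[0]=-4.386 → step 1: x=-0.000, v=-0.049, θ=-0.028, ω=0.050
apply F[1]=-3.168 → step 2: x=-0.002, v=-0.085, θ=-0.026, ω=0.084
apply F[2]=-2.214 → step 3: x=-0.004, v=-0.109, θ=-0.024, ω=0.106
apply F[3]=-1.471 → step 4: x=-0.006, v=-0.125, θ=-0.022, ω=0.119
apply F[4]=-0.897 → step 5: x=-0.009, v=-0.135, θ=-0.020, ω=0.126
apply F[5]=-0.458 → step 6: x=-0.011, v=-0.140, θ=-0.017, ω=0.127
apply F[6]=-0.126 → step 7: x=-0.014, v=-0.141, θ=-0.015, ω=0.125
apply F[7]=+0.122 → step 8: x=-0.017, v=-0.139, θ=-0.012, ω=0.120
apply F[8]=+0.303 → step 9: x=-0.020, v=-0.135, θ=-0.010, ω=0.113
apply F[9]=+0.432 → step 10: x=-0.022, v=-0.130, θ=-0.008, ω=0.106
apply F[10]=+0.520 → step 11: x=-0.025, v=-0.124, θ=-0.006, ω=0.097
apply F[11]=+0.576 → step 12: x=-0.027, v=-0.118, θ=-0.004, ω=0.089
apply F[12]=+0.609 → step 13: x=-0.030, v=-0.111, θ=-0.002, ω=0.080
apply F[13]=+0.623 → step 14: x=-0.032, v=-0.104, θ=-0.000, ω=0.072
apply F[14]=+0.624 → step 15: x=-0.034, v=-0.096, θ=0.001, ω=0.064
apply F[15]=+0.615 → step 16: x=-0.036, v=-0.089, θ=0.002, ω=0.056
apply F[16]=+0.598 → step 17: x=-0.037, v=-0.083, θ=0.003, ω=0.049
apply F[17]=+0.578 → step 18: x=-0.039, v=-0.076, θ=0.004, ω=0.042
apply F[18]=+0.553 → step 19: x=-0.040, v=-0.070, θ=0.005, ω=0.036
apply F[19]=+0.527 → step 20: x=-0.042, v=-0.064, θ=0.005, ω=0.031
apply F[20]=+0.499 → step 21: x=-0.043, v=-0.059, θ=0.006, ω=0.026
apply F[21]=+0.472 → step 22: x=-0.044, v=-0.053, θ=0.007, ω=0.021
apply F[22]=+0.445 → step 23: x=-0.045, v=-0.049, θ=0.007, ω=0.017
Max |angle| over trajectory = 0.028 rad = 1.6°.

Answer: 1.6°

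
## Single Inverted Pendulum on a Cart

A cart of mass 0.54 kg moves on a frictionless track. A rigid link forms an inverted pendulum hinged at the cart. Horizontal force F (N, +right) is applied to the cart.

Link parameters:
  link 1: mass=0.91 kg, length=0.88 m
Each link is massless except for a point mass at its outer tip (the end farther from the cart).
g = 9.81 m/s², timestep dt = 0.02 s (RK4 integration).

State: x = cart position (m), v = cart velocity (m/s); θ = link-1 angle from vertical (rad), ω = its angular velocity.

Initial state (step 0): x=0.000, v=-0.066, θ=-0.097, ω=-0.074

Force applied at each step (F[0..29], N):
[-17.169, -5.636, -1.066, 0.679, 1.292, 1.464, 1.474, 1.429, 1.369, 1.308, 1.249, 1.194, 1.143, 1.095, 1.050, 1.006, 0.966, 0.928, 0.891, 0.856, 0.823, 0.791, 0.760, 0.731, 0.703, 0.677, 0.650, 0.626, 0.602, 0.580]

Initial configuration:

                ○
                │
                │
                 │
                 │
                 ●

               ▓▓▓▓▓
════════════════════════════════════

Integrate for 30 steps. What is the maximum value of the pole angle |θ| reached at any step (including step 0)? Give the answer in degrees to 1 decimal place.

Answer: 5.6°

Derivation:
apply F[0]=-17.169 → step 1: x=-0.007, v=-0.662, θ=-0.092, ω=0.578
apply F[1]=-5.636 → step 2: x=-0.022, v=-0.841, θ=-0.079, ω=0.763
apply F[2]=-1.066 → step 3: x=-0.039, v=-0.858, θ=-0.063, ω=0.766
apply F[3]=+0.679 → step 4: x=-0.056, v=-0.816, θ=-0.049, ω=0.706
apply F[4]=+1.292 → step 5: x=-0.072, v=-0.755, θ=-0.035, ω=0.627
apply F[5]=+1.464 → step 6: x=-0.086, v=-0.691, θ=-0.024, ω=0.549
apply F[6]=+1.474 → step 7: x=-0.099, v=-0.631, θ=-0.013, ω=0.476
apply F[7]=+1.429 → step 8: x=-0.111, v=-0.575, θ=-0.004, ω=0.411
apply F[8]=+1.369 → step 9: x=-0.122, v=-0.524, θ=0.003, ω=0.353
apply F[9]=+1.308 → step 10: x=-0.132, v=-0.478, θ=0.010, ω=0.301
apply F[10]=+1.249 → step 11: x=-0.142, v=-0.436, θ=0.015, ω=0.256
apply F[11]=+1.194 → step 12: x=-0.150, v=-0.398, θ=0.020, ω=0.217
apply F[12]=+1.143 → step 13: x=-0.158, v=-0.363, θ=0.024, ω=0.182
apply F[13]=+1.095 → step 14: x=-0.164, v=-0.331, θ=0.027, ω=0.151
apply F[14]=+1.050 → step 15: x=-0.171, v=-0.301, θ=0.030, ω=0.124
apply F[15]=+1.006 → step 16: x=-0.177, v=-0.274, θ=0.032, ω=0.101
apply F[16]=+0.966 → step 17: x=-0.182, v=-0.249, θ=0.034, ω=0.080
apply F[17]=+0.928 → step 18: x=-0.187, v=-0.227, θ=0.036, ω=0.062
apply F[18]=+0.891 → step 19: x=-0.191, v=-0.206, θ=0.037, ω=0.046
apply F[19]=+0.856 → step 20: x=-0.195, v=-0.186, θ=0.037, ω=0.032
apply F[20]=+0.823 → step 21: x=-0.198, v=-0.168, θ=0.038, ω=0.020
apply F[21]=+0.791 → step 22: x=-0.202, v=-0.152, θ=0.038, ω=0.010
apply F[22]=+0.760 → step 23: x=-0.204, v=-0.136, θ=0.038, ω=0.001
apply F[23]=+0.731 → step 24: x=-0.207, v=-0.122, θ=0.038, ω=-0.007
apply F[24]=+0.703 → step 25: x=-0.209, v=-0.108, θ=0.038, ω=-0.014
apply F[25]=+0.677 → step 26: x=-0.211, v=-0.096, θ=0.038, ω=-0.019
apply F[26]=+0.650 → step 27: x=-0.213, v=-0.084, θ=0.037, ω=-0.024
apply F[27]=+0.626 → step 28: x=-0.215, v=-0.073, θ=0.037, ω=-0.028
apply F[28]=+0.602 → step 29: x=-0.216, v=-0.063, θ=0.036, ω=-0.032
apply F[29]=+0.580 → step 30: x=-0.217, v=-0.053, θ=0.036, ω=-0.035
Max |angle| over trajectory = 0.097 rad = 5.6°.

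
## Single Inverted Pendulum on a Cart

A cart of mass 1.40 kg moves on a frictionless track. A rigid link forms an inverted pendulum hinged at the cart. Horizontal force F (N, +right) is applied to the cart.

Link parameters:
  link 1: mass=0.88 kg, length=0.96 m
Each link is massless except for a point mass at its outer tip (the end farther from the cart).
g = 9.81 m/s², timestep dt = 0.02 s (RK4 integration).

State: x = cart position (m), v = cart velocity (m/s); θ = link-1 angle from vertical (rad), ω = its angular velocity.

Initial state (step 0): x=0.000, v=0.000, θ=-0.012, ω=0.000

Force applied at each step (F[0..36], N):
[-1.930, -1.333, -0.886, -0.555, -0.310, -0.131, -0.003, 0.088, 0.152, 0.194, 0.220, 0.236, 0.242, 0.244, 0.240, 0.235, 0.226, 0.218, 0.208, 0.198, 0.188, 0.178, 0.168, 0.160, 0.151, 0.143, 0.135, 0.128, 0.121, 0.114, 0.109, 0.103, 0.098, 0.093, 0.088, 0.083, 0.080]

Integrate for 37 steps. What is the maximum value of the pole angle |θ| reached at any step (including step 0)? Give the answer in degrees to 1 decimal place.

Answer: 0.7°

Derivation:
apply F[0]=-1.930 → step 1: x=-0.000, v=-0.026, θ=-0.012, ω=0.025
apply F[1]=-1.333 → step 2: x=-0.001, v=-0.044, θ=-0.011, ω=0.041
apply F[2]=-0.886 → step 3: x=-0.002, v=-0.055, θ=-0.010, ω=0.050
apply F[3]=-0.555 → step 4: x=-0.003, v=-0.062, θ=-0.009, ω=0.055
apply F[4]=-0.310 → step 5: x=-0.004, v=-0.065, θ=-0.008, ω=0.057
apply F[5]=-0.131 → step 6: x=-0.006, v=-0.066, θ=-0.007, ω=0.057
apply F[6]=-0.003 → step 7: x=-0.007, v=-0.065, θ=-0.006, ω=0.055
apply F[7]=+0.088 → step 8: x=-0.008, v=-0.064, θ=-0.005, ω=0.052
apply F[8]=+0.152 → step 9: x=-0.010, v=-0.061, θ=-0.004, ω=0.048
apply F[9]=+0.194 → step 10: x=-0.011, v=-0.058, θ=-0.003, ω=0.044
apply F[10]=+0.220 → step 11: x=-0.012, v=-0.054, θ=-0.002, ω=0.040
apply F[11]=+0.236 → step 12: x=-0.013, v=-0.051, θ=-0.001, ω=0.036
apply F[12]=+0.242 → step 13: x=-0.014, v=-0.047, θ=-0.001, ω=0.032
apply F[13]=+0.244 → step 14: x=-0.015, v=-0.044, θ=0.000, ω=0.028
apply F[14]=+0.240 → step 15: x=-0.016, v=-0.040, θ=0.001, ω=0.025
apply F[15]=+0.235 → step 16: x=-0.016, v=-0.037, θ=0.001, ω=0.022
apply F[16]=+0.226 → step 17: x=-0.017, v=-0.034, θ=0.002, ω=0.019
apply F[17]=+0.218 → step 18: x=-0.018, v=-0.031, θ=0.002, ω=0.016
apply F[18]=+0.208 → step 19: x=-0.018, v=-0.028, θ=0.002, ω=0.014
apply F[19]=+0.198 → step 20: x=-0.019, v=-0.026, θ=0.002, ω=0.011
apply F[20]=+0.188 → step 21: x=-0.019, v=-0.023, θ=0.003, ω=0.009
apply F[21]=+0.178 → step 22: x=-0.020, v=-0.021, θ=0.003, ω=0.008
apply F[22]=+0.168 → step 23: x=-0.020, v=-0.019, θ=0.003, ω=0.006
apply F[23]=+0.160 → step 24: x=-0.021, v=-0.017, θ=0.003, ω=0.005
apply F[24]=+0.151 → step 25: x=-0.021, v=-0.015, θ=0.003, ω=0.004
apply F[25]=+0.143 → step 26: x=-0.021, v=-0.014, θ=0.003, ω=0.002
apply F[26]=+0.135 → step 27: x=-0.021, v=-0.012, θ=0.003, ω=0.002
apply F[27]=+0.128 → step 28: x=-0.022, v=-0.011, θ=0.003, ω=0.001
apply F[28]=+0.121 → step 29: x=-0.022, v=-0.009, θ=0.003, ω=-0.000
apply F[29]=+0.114 → step 30: x=-0.022, v=-0.008, θ=0.003, ω=-0.001
apply F[30]=+0.109 → step 31: x=-0.022, v=-0.007, θ=0.003, ω=-0.001
apply F[31]=+0.103 → step 32: x=-0.022, v=-0.006, θ=0.003, ω=-0.002
apply F[32]=+0.098 → step 33: x=-0.022, v=-0.005, θ=0.003, ω=-0.002
apply F[33]=+0.093 → step 34: x=-0.023, v=-0.004, θ=0.003, ω=-0.002
apply F[34]=+0.088 → step 35: x=-0.023, v=-0.003, θ=0.003, ω=-0.003
apply F[35]=+0.083 → step 36: x=-0.023, v=-0.002, θ=0.003, ω=-0.003
apply F[36]=+0.080 → step 37: x=-0.023, v=-0.002, θ=0.003, ω=-0.003
Max |angle| over trajectory = 0.012 rad = 0.7°.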